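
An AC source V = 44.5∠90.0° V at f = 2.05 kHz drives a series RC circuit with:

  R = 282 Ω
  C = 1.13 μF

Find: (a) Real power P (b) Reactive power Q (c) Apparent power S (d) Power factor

Step 1 — Angular frequency: ω = 2π·f = 2π·2050 = 1.288e+04 rad/s.
Step 2 — Component impedances:
  R: Z = R = 282 Ω
  C: Z = 1/(jωC) = -j/(ω·C) = 0 - j68.7 Ω
Step 3 — Series combination: Z_total = R + C = 282 - j68.7 Ω = 290.2∠-13.7° Ω.
Step 4 — Source phasor: V = 44.5∠90.0° V = 0 + j44.5 V.
Step 5 — Current: I = V / Z = -0.03629 + j0.149 A = 0.1533∠103.7° A.
Step 6 — Complex power: S = V·I* = 6.629 - j1.615 VA.
Step 7 — Real power: P = Re(S) = 6.629 W.
Step 8 — Reactive power: Q = Im(S) = -1.615 VAR.
Step 9 — Apparent power: |S| = 6.823 VA.
Step 10 — Power factor: PF = P/|S| = 0.9716 (leading).

(a) P = 6.629 W  (b) Q = -1.615 VAR  (c) S = 6.823 VA  (d) PF = 0.9716 (leading)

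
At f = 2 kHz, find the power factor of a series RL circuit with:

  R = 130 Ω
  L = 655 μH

Step 1 — Angular frequency: ω = 2π·f = 2π·2000 = 1.257e+04 rad/s.
Step 2 — Component impedances:
  R: Z = R = 130 Ω
  L: Z = jωL = j·1.257e+04·0.000655 = 0 + j8.231 Ω
Step 3 — Series combination: Z_total = R + L = 130 + j8.231 Ω = 130.3∠3.6° Ω.
Step 4 — Power factor: PF = cos(φ) = Re(Z)/|Z| = 130/130.26 = 0.998.
Step 5 — Type: Im(Z) = 8.231 ⇒ lagging (phase φ = 3.6°).

PF = 0.998 (lagging, φ = 3.6°)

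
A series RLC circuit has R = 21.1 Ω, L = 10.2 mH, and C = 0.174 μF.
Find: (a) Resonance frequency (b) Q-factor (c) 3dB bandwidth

Step 1 — Resonance: ω₀ = 1/√(LC) = 1/√(0.0102·1.74e-07) = 2.374e+04 rad/s.
Step 2 — f₀ = ω₀/(2π) = 3778 Hz.
Step 3 — Series Q: Q = ω₀L/R = 2.374e+04·0.0102/21.1 = 11.47.
Step 4 — Bandwidth: Δω = ω₀/Q = 2069 rad/s; BW = Δω/(2π) = 329.2 Hz.

(a) f₀ = 3778 Hz  (b) Q = 11.47  (c) BW = 329.2 Hz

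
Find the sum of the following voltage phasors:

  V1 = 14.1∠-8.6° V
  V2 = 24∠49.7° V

Step 1 — Convert each phasor to rectangular form:
  V1 = 14.1·(cos(-8.6°) + j·sin(-8.6°)) = 13.94 - j2.108 V
  V2 = 24·(cos(49.7°) + j·sin(49.7°)) = 15.52 + j18.3 V
Step 2 — Sum components: V_total = 29.46 + j16.2 V.
Step 3 — Convert to polar: |V_total| = 33.62 V, ∠V_total = 28.8°.

V_total = 33.62∠28.8° V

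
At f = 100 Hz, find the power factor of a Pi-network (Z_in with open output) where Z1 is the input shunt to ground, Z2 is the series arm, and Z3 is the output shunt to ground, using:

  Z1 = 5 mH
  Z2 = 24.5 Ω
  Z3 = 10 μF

Step 1 — Angular frequency: ω = 2π·f = 2π·100 = 628.3 rad/s.
Step 2 — Component impedances:
  Z1: Z = jωL = j·628.3·0.005 = 0 + j3.142 Ω
  Z2: Z = R = 24.5 Ω
  Z3: Z = 1/(jωC) = -j/(ω·C) = 0 - j159.2 Ω
Step 3 — With open output, the series arm Z2 and the output shunt Z3 appear in series to ground: Z2 + Z3 = 24.5 - j159.2 Ω.
Step 4 — Parallel with input shunt Z1: Z_in = Z1 || (Z2 + Z3) = 0.009695 + j3.203 Ω = 3.203∠89.8° Ω.
Step 5 — Power factor: PF = cos(φ) = Re(Z)/|Z| = 0.009695/3.203 = 0.003027.
Step 6 — Type: Im(Z) = 3.203 ⇒ lagging (phase φ = 89.8°).

PF = 0.003027 (lagging, φ = 89.8°)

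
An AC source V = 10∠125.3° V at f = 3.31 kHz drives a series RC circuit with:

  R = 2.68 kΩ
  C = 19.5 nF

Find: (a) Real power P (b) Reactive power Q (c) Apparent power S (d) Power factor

Step 1 — Angular frequency: ω = 2π·f = 2π·3310 = 2.08e+04 rad/s.
Step 2 — Component impedances:
  R: Z = R = 2680 Ω
  C: Z = 1/(jωC) = -j/(ω·C) = 0 - j2466 Ω
Step 3 — Series combination: Z_total = R + C = 2680 - j2466 Ω = 3642∠-42.6° Ω.
Step 4 — Source phasor: V = 10∠125.3° V = -5.779 + j8.161 V.
Step 5 — Current: I = V / Z = -0.002685 + j0.0005748 A = 0.002746∠167.9° A.
Step 6 — Complex power: S = V·I* = 0.02021 - j0.01859 VA.
Step 7 — Real power: P = Re(S) = 0.02021 W.
Step 8 — Reactive power: Q = Im(S) = -0.01859 VAR.
Step 9 — Apparent power: |S| = 0.02746 VA.
Step 10 — Power factor: PF = P/|S| = 0.7359 (leading).

(a) P = 0.02021 W  (b) Q = -0.01859 VAR  (c) S = 0.02746 VA  (d) PF = 0.7359 (leading)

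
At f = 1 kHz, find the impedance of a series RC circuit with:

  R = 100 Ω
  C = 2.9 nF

Step 1 — Angular frequency: ω = 2π·f = 2π·1000 = 6283 rad/s.
Step 2 — Component impedances:
  R: Z = R = 100 Ω
  C: Z = 1/(jωC) = -j/(ω·C) = 0 - j5.488e+04 Ω
Step 3 — Series combination: Z_total = R + C = 100 - j5.488e+04 Ω = 5.488e+04∠-89.9° Ω.

Z = 100 - j5.488e+04 Ω = 5.488e+04∠-89.9° Ω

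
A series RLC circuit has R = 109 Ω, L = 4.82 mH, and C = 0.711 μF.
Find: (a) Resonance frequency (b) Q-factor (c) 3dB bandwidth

Step 1 — Resonance: ω₀ = 1/√(LC) = 1/√(0.00482·7.11e-07) = 1.708e+04 rad/s.
Step 2 — f₀ = ω₀/(2π) = 2719 Hz.
Step 3 — Series Q: Q = ω₀L/R = 1.708e+04·0.00482/109 = 0.7554.
Step 4 — Bandwidth: Δω = ω₀/Q = 2.261e+04 rad/s; BW = Δω/(2π) = 3599 Hz.

(a) f₀ = 2719 Hz  (b) Q = 0.7554  (c) BW = 3599 Hz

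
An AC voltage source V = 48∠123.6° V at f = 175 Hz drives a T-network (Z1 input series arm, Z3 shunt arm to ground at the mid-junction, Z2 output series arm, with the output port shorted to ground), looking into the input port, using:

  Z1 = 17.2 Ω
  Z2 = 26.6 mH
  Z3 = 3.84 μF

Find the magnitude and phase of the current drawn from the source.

Step 1 — Angular frequency: ω = 2π·f = 2π·175 = 1100 rad/s.
Step 2 — Component impedances:
  Z1: Z = R = 17.2 Ω
  Z2: Z = jωL = j·1100·0.0266 = 0 + j29.25 Ω
  Z3: Z = 1/(jωC) = -j/(ω·C) = 0 - j236.8 Ω
Step 3 — With the output port shorted to ground, the output series arm Z2 runs from the junction to ground; the shunt arm Z3 also runs from the junction to ground. They appear in parallel: Z3 || Z2 = 0 + j33.37 Ω.
Step 4 — Series with input arm Z1: Z_in = Z1 + (Z3 || Z2) = 17.2 + j33.37 Ω = 37.54∠62.7° Ω.
Step 5 — Source phasor: V = 48∠123.6° V = -26.56 + j39.98 V.
Step 6 — Ohm's law: I = V / Z_total = (-26.56 + j39.98) / (17.2 + j33.37) = 0.6224 + j1.117 A.
Step 7 — Convert to polar: |I| = 1.279 A, ∠I = 60.9°.

I = 1.279∠60.9° A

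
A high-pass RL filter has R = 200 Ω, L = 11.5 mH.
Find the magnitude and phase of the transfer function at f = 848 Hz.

Step 1 — Angular frequency: ω = 2π·848 = 5328 rad/s.
Step 2 — Transfer function: H(jω) = jωL/(R + jωL).
Step 3 — Numerator jωL = j·61.27; denominator R + jωL = 200 + j61.27.
Step 4 — H = 0.08581 + j0.2801.
Step 5 — Magnitude: |H| = 0.2929 (-10.7 dB); phase: φ = 73.0°.

|H| = 0.2929 (-10.7 dB), φ = 73.0°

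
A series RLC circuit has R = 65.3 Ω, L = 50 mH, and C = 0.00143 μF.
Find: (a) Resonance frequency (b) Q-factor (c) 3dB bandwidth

Step 1 — Resonance: ω₀ = 1/√(LC) = 1/√(0.05·1.43e-09) = 1.183e+05 rad/s.
Step 2 — f₀ = ω₀/(2π) = 1.882e+04 Hz.
Step 3 — Series Q: Q = ω₀L/R = 1.183e+05·0.05/65.3 = 90.55.
Step 4 — Bandwidth: Δω = ω₀/Q = 1306 rad/s; BW = Δω/(2π) = 207.9 Hz.

(a) f₀ = 1.882e+04 Hz  (b) Q = 90.55  (c) BW = 207.9 Hz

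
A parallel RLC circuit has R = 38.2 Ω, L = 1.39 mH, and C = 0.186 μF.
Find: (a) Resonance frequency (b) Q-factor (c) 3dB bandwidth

Step 1 — Resonance: ω₀ = 1/√(LC) = 1/√(0.00139·1.86e-07) = 6.219e+04 rad/s.
Step 2 — f₀ = ω₀/(2π) = 9898 Hz.
Step 3 — Parallel Q: Q = R/(ω₀L) = 38.2/(6.219e+04·0.00139) = 0.4419.
Step 4 — Bandwidth: Δω = ω₀/Q = 1.407e+05 rad/s; BW = Δω/(2π) = 2.24e+04 Hz.

(a) f₀ = 9898 Hz  (b) Q = 0.4419  (c) BW = 2.24e+04 Hz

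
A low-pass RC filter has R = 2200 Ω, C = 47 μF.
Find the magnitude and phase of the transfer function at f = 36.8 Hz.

Step 1 — Angular frequency: ω = 2π·36.8 = 231.2 rad/s.
Step 2 — Transfer function: H(jω) = 1/(1 + jωRC).
Step 3 — Denominator: 1 + jωRC = 1 + j·231.2·2200·4.7e-05 = 1 + j23.91.
Step 4 — H = 0.001746 - j0.04175.
Step 5 — Magnitude: |H| = 0.04179 (-27.6 dB); phase: φ = -87.6°.

|H| = 0.04179 (-27.6 dB), φ = -87.6°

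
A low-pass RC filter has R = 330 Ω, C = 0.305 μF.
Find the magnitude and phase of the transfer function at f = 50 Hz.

Step 1 — Angular frequency: ω = 2π·50 = 314.2 rad/s.
Step 2 — Transfer function: H(jω) = 1/(1 + jωRC).
Step 3 — Denominator: 1 + jωRC = 1 + j·314.2·330·3.05e-07 = 1 + j0.03162.
Step 4 — H = 0.999 - j0.03159.
Step 5 — Magnitude: |H| = 0.9995 (-0.0 dB); phase: φ = -1.8°.

|H| = 0.9995 (-0.0 dB), φ = -1.8°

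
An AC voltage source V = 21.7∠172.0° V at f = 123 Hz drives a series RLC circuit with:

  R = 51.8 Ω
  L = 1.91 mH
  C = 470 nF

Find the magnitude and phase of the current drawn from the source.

Step 1 — Angular frequency: ω = 2π·f = 2π·123 = 772.8 rad/s.
Step 2 — Component impedances:
  R: Z = R = 51.8 Ω
  L: Z = jωL = j·772.8·0.00191 = 0 + j1.476 Ω
  C: Z = 1/(jωC) = -j/(ω·C) = 0 - j2753 Ω
Step 3 — Series combination: Z_total = R + L + C = 51.8 - j2752 Ω = 2752∠-88.9° Ω.
Step 4 — Source phasor: V = 21.7∠172.0° V = -21.49 + j3.02 V.
Step 5 — Ohm's law: I = V / Z_total = (-21.49 + j3.02) / (51.8 - j2752) = -0.001244 - j0.007786 A.
Step 6 — Convert to polar: |I| = 0.007885 A, ∠I = -99.1°.

I = 0.007885∠-99.1° A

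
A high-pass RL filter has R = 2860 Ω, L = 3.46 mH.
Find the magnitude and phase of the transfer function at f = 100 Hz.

Step 1 — Angular frequency: ω = 2π·100 = 628.3 rad/s.
Step 2 — Transfer function: H(jω) = jωL/(R + jωL).
Step 3 — Numerator jωL = j·2.174; denominator R + jωL = 2860 + j2.174.
Step 4 — H = 5.778e-07 + j0.0007601.
Step 5 — Magnitude: |H| = 0.0007601 (-62.4 dB); phase: φ = 90.0°.

|H| = 0.0007601 (-62.4 dB), φ = 90.0°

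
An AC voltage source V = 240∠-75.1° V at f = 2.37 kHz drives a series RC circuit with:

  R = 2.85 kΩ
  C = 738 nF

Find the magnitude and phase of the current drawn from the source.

Step 1 — Angular frequency: ω = 2π·f = 2π·2370 = 1.489e+04 rad/s.
Step 2 — Component impedances:
  R: Z = R = 2850 Ω
  C: Z = 1/(jωC) = -j/(ω·C) = 0 - j90.99 Ω
Step 3 — Series combination: Z_total = R + C = 2850 - j90.99 Ω = 2851∠-1.8° Ω.
Step 4 — Source phasor: V = 240∠-75.1° V = 61.71 - j231.9 V.
Step 5 — Ohm's law: I = V / Z_total = (61.71 - j231.9) / (2850 - j90.99) = 0.02423 - j0.08061 A.
Step 6 — Convert to polar: |I| = 0.08417 A, ∠I = -73.3°.

I = 0.08417∠-73.3° A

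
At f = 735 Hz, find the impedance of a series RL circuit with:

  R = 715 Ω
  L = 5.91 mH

Step 1 — Angular frequency: ω = 2π·f = 2π·735 = 4618 rad/s.
Step 2 — Component impedances:
  R: Z = R = 715 Ω
  L: Z = jωL = j·4618·0.00591 = 0 + j27.29 Ω
Step 3 — Series combination: Z_total = R + L = 715 + j27.29 Ω = 715.5∠2.2° Ω.

Z = 715 + j27.29 Ω = 715.5∠2.2° Ω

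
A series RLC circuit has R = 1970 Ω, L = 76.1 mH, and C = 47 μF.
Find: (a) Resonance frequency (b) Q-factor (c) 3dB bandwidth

Step 1 — Resonance condition Im(Z)=0 gives ω₀ = 1/√(LC).
Step 2 — ω₀ = 1/√(0.0761·4.7e-05) = 528.8 rad/s.
Step 3 — f₀ = ω₀/(2π) = 84.15 Hz.
Step 4 — Series Q: Q = ω₀L/R = 528.8·0.0761/1970 = 0.02043.
Step 5 — 3dB bandwidth: Δω = ω₀/Q = 2.589e+04 rad/s; BW = Δω/(2π) = 4120 Hz.

(a) f₀ = 84.15 Hz  (b) Q = 0.02043  (c) BW = 4120 Hz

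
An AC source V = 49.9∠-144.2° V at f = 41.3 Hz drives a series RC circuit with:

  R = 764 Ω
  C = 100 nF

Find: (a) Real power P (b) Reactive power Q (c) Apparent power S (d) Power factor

Step 1 — Angular frequency: ω = 2π·f = 2π·41.3 = 259.5 rad/s.
Step 2 — Component impedances:
  R: Z = R = 764 Ω
  C: Z = 1/(jωC) = -j/(ω·C) = 0 - j3.854e+04 Ω
Step 3 — Series combination: Z_total = R + C = 764 - j3.854e+04 Ω = 3.854e+04∠-88.9° Ω.
Step 4 — Source phasor: V = 49.9∠-144.2° V = -40.47 - j29.19 V.
Step 5 — Current: I = V / Z = 0.0007363 - j0.001065 A = 0.001295∠-55.3° A.
Step 6 — Complex power: S = V·I* = 0.001281 - j0.06459 VA.
Step 7 — Real power: P = Re(S) = 0.001281 W.
Step 8 — Reactive power: Q = Im(S) = -0.06459 VAR.
Step 9 — Apparent power: |S| = 0.0646 VA.
Step 10 — Power factor: PF = P/|S| = 0.01982 (leading).

(a) P = 0.001281 W  (b) Q = -0.06459 VAR  (c) S = 0.0646 VA  (d) PF = 0.01982 (leading)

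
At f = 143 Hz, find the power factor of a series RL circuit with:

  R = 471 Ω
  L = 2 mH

Step 1 — Angular frequency: ω = 2π·f = 2π·143 = 898.5 rad/s.
Step 2 — Component impedances:
  R: Z = R = 471 Ω
  L: Z = jωL = j·898.5·0.002 = 0 + j1.797 Ω
Step 3 — Series combination: Z_total = R + L = 471 + j1.797 Ω = 471∠0.2° Ω.
Step 4 — Power factor: PF = cos(φ) = Re(Z)/|Z| = 471/471 = 1.
Step 5 — Type: Im(Z) = 1.797 ⇒ lagging (phase φ = 0.2°).

PF = 1 (lagging, φ = 0.2°)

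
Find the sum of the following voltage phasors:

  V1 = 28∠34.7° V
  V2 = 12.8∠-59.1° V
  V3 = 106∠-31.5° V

Step 1 — Convert each phasor to rectangular form:
  V1 = 28·(cos(34.7°) + j·sin(34.7°)) = 23.02 + j15.94 V
  V2 = 12.8·(cos(-59.1°) + j·sin(-59.1°)) = 6.573 - j10.98 V
  V3 = 106·(cos(-31.5°) + j·sin(-31.5°)) = 90.38 - j55.38 V
Step 2 — Sum components: V_total = 120 - j50.43 V.
Step 3 — Convert to polar: |V_total| = 130.1 V, ∠V_total = -22.8°.

V_total = 130.1∠-22.8° V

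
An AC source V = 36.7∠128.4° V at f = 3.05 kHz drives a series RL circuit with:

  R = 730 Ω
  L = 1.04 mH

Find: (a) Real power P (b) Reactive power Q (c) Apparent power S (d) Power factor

Step 1 — Angular frequency: ω = 2π·f = 2π·3050 = 1.916e+04 rad/s.
Step 2 — Component impedances:
  R: Z = R = 730 Ω
  L: Z = jωL = j·1.916e+04·0.00104 = 0 + j19.93 Ω
Step 3 — Series combination: Z_total = R + L = 730 + j19.93 Ω = 730.3∠1.6° Ω.
Step 4 — Source phasor: V = 36.7∠128.4° V = -22.8 + j28.76 V.
Step 5 — Current: I = V / Z = -0.03013 + j0.04022 A = 0.05026∠126.8° A.
Step 6 — Complex power: S = V·I* = 1.844 + j0.05034 VA.
Step 7 — Real power: P = Re(S) = 1.844 W.
Step 8 — Reactive power: Q = Im(S) = 0.05034 VAR.
Step 9 — Apparent power: |S| = 1.844 VA.
Step 10 — Power factor: PF = P/|S| = 0.9996 (lagging).

(a) P = 1.844 W  (b) Q = 0.05034 VAR  (c) S = 1.844 VA  (d) PF = 0.9996 (lagging)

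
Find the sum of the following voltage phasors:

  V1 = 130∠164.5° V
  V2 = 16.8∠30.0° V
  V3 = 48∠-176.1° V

Step 1 — Convert each phasor to rectangular form:
  V1 = 130·(cos(164.5°) + j·sin(164.5°)) = -125.3 + j34.74 V
  V2 = 16.8·(cos(30.0°) + j·sin(30.0°)) = 14.55 + j8.4 V
  V3 = 48·(cos(-176.1°) + j·sin(-176.1°)) = -47.89 - j3.265 V
Step 2 — Sum components: V_total = -158.6 + j39.88 V.
Step 3 — Convert to polar: |V_total| = 163.5 V, ∠V_total = 165.9°.

V_total = 163.5∠165.9° V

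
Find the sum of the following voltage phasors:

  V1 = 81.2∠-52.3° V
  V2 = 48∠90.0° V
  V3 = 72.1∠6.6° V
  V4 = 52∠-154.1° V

Step 1 — Convert each phasor to rectangular form:
  V1 = 81.2·(cos(-52.3°) + j·sin(-52.3°)) = 49.66 - j64.25 V
  V2 = 48·(cos(90.0°) + j·sin(90.0°)) = 0 + j48 V
  V3 = 72.1·(cos(6.6°) + j·sin(6.6°)) = 71.62 + j8.287 V
  V4 = 52·(cos(-154.1°) + j·sin(-154.1°)) = -46.78 - j22.71 V
Step 2 — Sum components: V_total = 74.5 - j30.67 V.
Step 3 — Convert to polar: |V_total| = 80.57 V, ∠V_total = -22.4°.

V_total = 80.57∠-22.4° V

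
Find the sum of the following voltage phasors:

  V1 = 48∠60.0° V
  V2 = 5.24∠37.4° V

Step 1 — Convert each phasor to rectangular form:
  V1 = 48·(cos(60.0°) + j·sin(60.0°)) = 24 + j41.57 V
  V2 = 5.24·(cos(37.4°) + j·sin(37.4°)) = 4.163 + j3.183 V
Step 2 — Sum components: V_total = 28.16 + j44.75 V.
Step 3 — Convert to polar: |V_total| = 52.88 V, ∠V_total = 57.8°.

V_total = 52.88∠57.8° V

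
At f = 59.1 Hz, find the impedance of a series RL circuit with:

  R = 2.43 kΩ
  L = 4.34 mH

Step 1 — Angular frequency: ω = 2π·f = 2π·59.1 = 371.3 rad/s.
Step 2 — Component impedances:
  R: Z = R = 2430 Ω
  L: Z = jωL = j·371.3·0.00434 = 0 + j1.612 Ω
Step 3 — Series combination: Z_total = R + L = 2430 + j1.612 Ω = 2430∠0.0° Ω.

Z = 2430 + j1.612 Ω = 2430∠0.0° Ω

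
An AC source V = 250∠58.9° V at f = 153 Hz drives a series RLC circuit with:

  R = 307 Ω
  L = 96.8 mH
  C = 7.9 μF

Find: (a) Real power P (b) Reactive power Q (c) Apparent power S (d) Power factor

Step 1 — Angular frequency: ω = 2π·f = 2π·153 = 961.3 rad/s.
Step 2 — Component impedances:
  R: Z = R = 307 Ω
  L: Z = jωL = j·961.3·0.0968 = 0 + j93.06 Ω
  C: Z = 1/(jωC) = -j/(ω·C) = 0 - j131.7 Ω
Step 3 — Series combination: Z_total = R + L + C = 307 - j38.62 Ω = 309.4∠-7.2° Ω.
Step 4 — Source phasor: V = 250∠58.9° V = 129.1 + j214.1 V.
Step 5 — Current: I = V / Z = 0.3277 + j0.7385 A = 0.808∠66.1° A.
Step 6 — Complex power: S = V·I* = 200.4 - j25.21 VA.
Step 7 — Real power: P = Re(S) = 200.4 W.
Step 8 — Reactive power: Q = Im(S) = -25.21 VAR.
Step 9 — Apparent power: |S| = 202 VA.
Step 10 — Power factor: PF = P/|S| = 0.9922 (leading).

(a) P = 200.4 W  (b) Q = -25.21 VAR  (c) S = 202 VA  (d) PF = 0.9922 (leading)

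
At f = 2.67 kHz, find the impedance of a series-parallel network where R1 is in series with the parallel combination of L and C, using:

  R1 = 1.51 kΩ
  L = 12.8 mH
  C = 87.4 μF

Step 1 — Angular frequency: ω = 2π·f = 2π·2670 = 1.678e+04 rad/s.
Step 2 — Component impedances:
  R1: Z = R = 1510 Ω
  L: Z = jωL = j·1.678e+04·0.0128 = 0 + j214.7 Ω
  C: Z = 1/(jωC) = -j/(ω·C) = 0 - j0.682 Ω
Step 3 — Parallel branch: L || C = 1/(1/L + 1/C) = 0 - j0.6842 Ω.
Step 4 — Series with R1: Z_total = R1 + (L || C) = 1510 - j0.6842 Ω = 1510∠-0.0° Ω.

Z = 1510 - j0.6842 Ω = 1510∠-0.0° Ω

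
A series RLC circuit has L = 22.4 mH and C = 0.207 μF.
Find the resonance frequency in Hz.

Step 1 — Resonance condition Im(Z)=0 gives ω₀ = 1/√(LC).
Step 2 — ω₀ = 1/√(0.0224·2.07e-07) = 1.469e+04 rad/s.
Step 3 — f₀ = ω₀/(2π) = 2337 Hz.

f₀ = 2337 Hz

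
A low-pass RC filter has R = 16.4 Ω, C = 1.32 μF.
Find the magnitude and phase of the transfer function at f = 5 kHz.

Step 1 — Angular frequency: ω = 2π·5000 = 3.142e+04 rad/s.
Step 2 — Transfer function: H(jω) = 1/(1 + jωRC).
Step 3 — Denominator: 1 + jωRC = 1 + j·3.142e+04·16.4·1.32e-06 = 1 + j0.6801.
Step 4 — H = 0.6837 - j0.465.
Step 5 — Magnitude: |H| = 0.8269 (-1.7 dB); phase: φ = -34.2°.

|H| = 0.8269 (-1.7 dB), φ = -34.2°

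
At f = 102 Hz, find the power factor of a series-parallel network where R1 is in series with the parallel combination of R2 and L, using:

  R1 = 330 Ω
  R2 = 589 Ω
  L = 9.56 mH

Step 1 — Angular frequency: ω = 2π·f = 2π·102 = 640.9 rad/s.
Step 2 — Component impedances:
  R1: Z = R = 330 Ω
  R2: Z = R = 589 Ω
  L: Z = jωL = j·640.9·0.00956 = 0 + j6.127 Ω
Step 3 — Parallel branch: R2 || L = 1/(1/R2 + 1/L) = 0.06373 + j6.126 Ω.
Step 4 — Series with R1: Z_total = R1 + (R2 || L) = 330.1 + j6.126 Ω = 330.1∠1.1° Ω.
Step 5 — Power factor: PF = cos(φ) = Re(Z)/|Z| = 330.06/330.12 = 0.9998.
Step 6 — Type: Im(Z) = 6.126 ⇒ lagging (phase φ = 1.1°).

PF = 0.9998 (lagging, φ = 1.1°)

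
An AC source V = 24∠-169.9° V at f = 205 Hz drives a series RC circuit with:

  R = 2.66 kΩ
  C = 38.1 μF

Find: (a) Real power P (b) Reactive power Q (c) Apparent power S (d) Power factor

Step 1 — Angular frequency: ω = 2π·f = 2π·205 = 1288 rad/s.
Step 2 — Component impedances:
  R: Z = R = 2660 Ω
  C: Z = 1/(jωC) = -j/(ω·C) = 0 - j20.38 Ω
Step 3 — Series combination: Z_total = R + C = 2660 - j20.38 Ω = 2660∠-0.4° Ω.
Step 4 — Source phasor: V = 24∠-169.9° V = -23.63 - j4.209 V.
Step 5 — Current: I = V / Z = -0.00887 - j0.00165 A = 0.009022∠-169.5° A.
Step 6 — Complex power: S = V·I* = 0.2165 - j0.001659 VA.
Step 7 — Real power: P = Re(S) = 0.2165 W.
Step 8 — Reactive power: Q = Im(S) = -0.001659 VAR.
Step 9 — Apparent power: |S| = 0.2165 VA.
Step 10 — Power factor: PF = P/|S| = 1 (leading).

(a) P = 0.2165 W  (b) Q = -0.001659 VAR  (c) S = 0.2165 VA  (d) PF = 1 (leading)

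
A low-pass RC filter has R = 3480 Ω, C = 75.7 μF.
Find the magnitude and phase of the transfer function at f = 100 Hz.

Step 1 — Angular frequency: ω = 2π·100 = 628.3 rad/s.
Step 2 — Transfer function: H(jω) = 1/(1 + jωRC).
Step 3 — Denominator: 1 + jωRC = 1 + j·628.3·3480·7.57e-05 = 1 + j165.5.
Step 4 — H = 3.65e-05 - j0.006041.
Step 5 — Magnitude: |H| = 0.006041 (-44.4 dB); phase: φ = -89.7°.

|H| = 0.006041 (-44.4 dB), φ = -89.7°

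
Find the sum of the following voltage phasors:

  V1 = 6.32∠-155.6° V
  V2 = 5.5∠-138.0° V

Step 1 — Convert each phasor to rectangular form:
  V1 = 6.32·(cos(-155.6°) + j·sin(-155.6°)) = -5.756 - j2.611 V
  V2 = 5.5·(cos(-138.0°) + j·sin(-138.0°)) = -4.087 - j3.68 V
Step 2 — Sum components: V_total = -9.843 - j6.291 V.
Step 3 — Convert to polar: |V_total| = 11.68 V, ∠V_total = -147.4°.

V_total = 11.68∠-147.4° V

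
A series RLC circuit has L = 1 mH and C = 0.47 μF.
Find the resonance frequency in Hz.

Step 1 — Resonance condition Im(Z)=0 gives ω₀ = 1/√(LC).
Step 2 — ω₀ = 1/√(0.001·4.7e-07) = 4.613e+04 rad/s.
Step 3 — f₀ = ω₀/(2π) = 7341 Hz.

f₀ = 7341 Hz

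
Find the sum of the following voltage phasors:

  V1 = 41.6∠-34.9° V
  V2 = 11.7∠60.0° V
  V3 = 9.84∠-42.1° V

Step 1 — Convert each phasor to rectangular form:
  V1 = 41.6·(cos(-34.9°) + j·sin(-34.9°)) = 34.12 - j23.8 V
  V2 = 11.7·(cos(60.0°) + j·sin(60.0°)) = 5.85 + j10.13 V
  V3 = 9.84·(cos(-42.1°) + j·sin(-42.1°)) = 7.301 - j6.597 V
Step 2 — Sum components: V_total = 47.27 - j20.27 V.
Step 3 — Convert to polar: |V_total| = 51.43 V, ∠V_total = -23.2°.

V_total = 51.43∠-23.2° V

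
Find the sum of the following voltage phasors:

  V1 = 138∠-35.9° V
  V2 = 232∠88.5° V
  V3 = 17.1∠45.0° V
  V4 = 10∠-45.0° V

Step 1 — Convert each phasor to rectangular form:
  V1 = 138·(cos(-35.9°) + j·sin(-35.9°)) = 111.8 - j80.92 V
  V2 = 232·(cos(88.5°) + j·sin(88.5°)) = 6.073 + j231.9 V
  V3 = 17.1·(cos(45.0°) + j·sin(45.0°)) = 12.09 + j12.09 V
  V4 = 10·(cos(-45.0°) + j·sin(-45.0°)) = 7.071 - j7.071 V
Step 2 — Sum components: V_total = 137 + j156 V.
Step 3 — Convert to polar: |V_total| = 207.6 V, ∠V_total = 48.7°.

V_total = 207.6∠48.7° V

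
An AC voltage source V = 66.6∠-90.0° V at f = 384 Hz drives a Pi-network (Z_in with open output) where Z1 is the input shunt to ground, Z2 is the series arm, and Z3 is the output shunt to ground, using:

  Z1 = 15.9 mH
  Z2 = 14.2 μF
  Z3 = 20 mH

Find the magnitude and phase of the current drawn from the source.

Step 1 — Angular frequency: ω = 2π·f = 2π·384 = 2413 rad/s.
Step 2 — Component impedances:
  Z1: Z = jωL = j·2413·0.0159 = 0 + j38.36 Ω
  Z2: Z = 1/(jωC) = -j/(ω·C) = 0 - j29.19 Ω
  Z3: Z = jωL = j·2413·0.02 = 0 + j48.25 Ω
Step 3 — With open output, the series arm Z2 and the output shunt Z3 appear in series to ground: Z2 + Z3 = 0 + j19.07 Ω.
Step 4 — Parallel with input shunt Z1: Z_in = Z1 || (Z2 + Z3) = 0 + j12.74 Ω = 12.74∠90.0° Ω.
Step 5 — Source phasor: V = 66.6∠-90.0° V = 0 - j66.6 V.
Step 6 — Ohm's law: I = V / Z_total = (0 - j66.6) / (0 + j12.74) = -5.229 A.
Step 7 — Convert to polar: |I| = 5.229 A, ∠I = -180.0°.

I = 5.229∠-180.0° A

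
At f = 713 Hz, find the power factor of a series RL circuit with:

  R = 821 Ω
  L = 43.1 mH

Step 1 — Angular frequency: ω = 2π·f = 2π·713 = 4480 rad/s.
Step 2 — Component impedances:
  R: Z = R = 821 Ω
  L: Z = jωL = j·4480·0.0431 = 0 + j193.1 Ω
Step 3 — Series combination: Z_total = R + L = 821 + j193.1 Ω = 843.4∠13.2° Ω.
Step 4 — Power factor: PF = cos(φ) = Re(Z)/|Z| = 821/843.4 = 0.9734.
Step 5 — Type: Im(Z) = 193.1 ⇒ lagging (phase φ = 13.2°).

PF = 0.9734 (lagging, φ = 13.2°)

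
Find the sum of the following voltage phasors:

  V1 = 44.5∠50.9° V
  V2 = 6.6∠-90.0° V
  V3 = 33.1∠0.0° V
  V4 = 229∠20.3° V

Step 1 — Convert each phasor to rectangular form:
  V1 = 44.5·(cos(50.9°) + j·sin(50.9°)) = 28.07 + j34.53 V
  V2 = 6.6·(cos(-90.0°) + j·sin(-90.0°)) = 0 - j6.6 V
  V3 = 33.1·(cos(0.0°) + j·sin(0.0°)) = 33.1 V
  V4 = 229·(cos(20.3°) + j·sin(20.3°)) = 214.8 + j79.45 V
Step 2 — Sum components: V_total = 275.9 + j107.4 V.
Step 3 — Convert to polar: |V_total| = 296.1 V, ∠V_total = 21.3°.

V_total = 296.1∠21.3° V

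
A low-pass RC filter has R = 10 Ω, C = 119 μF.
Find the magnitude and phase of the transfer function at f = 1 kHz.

Step 1 — Angular frequency: ω = 2π·1000 = 6283 rad/s.
Step 2 — Transfer function: H(jω) = 1/(1 + jωRC).
Step 3 — Denominator: 1 + jωRC = 1 + j·6283·10·0.000119 = 1 + j7.477.
Step 4 — H = 0.01757 - j0.1314.
Step 5 — Magnitude: |H| = 0.1326 (-17.6 dB); phase: φ = -82.4°.

|H| = 0.1326 (-17.6 dB), φ = -82.4°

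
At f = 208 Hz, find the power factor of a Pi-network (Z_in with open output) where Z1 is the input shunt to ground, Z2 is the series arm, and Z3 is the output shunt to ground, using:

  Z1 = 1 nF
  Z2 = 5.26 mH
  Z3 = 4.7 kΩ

Step 1 — Angular frequency: ω = 2π·f = 2π·208 = 1307 rad/s.
Step 2 — Component impedances:
  Z1: Z = 1/(jωC) = -j/(ω·C) = 0 - j7.652e+05 Ω
  Z2: Z = jωL = j·1307·0.00526 = 0 + j6.874 Ω
  Z3: Z = R = 4700 Ω
Step 3 — With open output, the series arm Z2 and the output shunt Z3 appear in series to ground: Z2 + Z3 = 4700 + j6.874 Ω.
Step 4 — Parallel with input shunt Z1: Z_in = Z1 || (Z2 + Z3) = 4700 - j21.99 Ω = 4700∠-0.3° Ω.
Step 5 — Power factor: PF = cos(φ) = Re(Z)/|Z| = 4700/4700 = 1.
Step 6 — Type: Im(Z) = -21.99 ⇒ leading (phase φ = -0.3°).

PF = 1 (leading, φ = -0.3°)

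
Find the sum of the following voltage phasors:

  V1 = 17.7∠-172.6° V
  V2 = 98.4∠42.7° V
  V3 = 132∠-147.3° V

Step 1 — Convert each phasor to rectangular form:
  V1 = 17.7·(cos(-172.6°) + j·sin(-172.6°)) = -17.55 - j2.28 V
  V2 = 98.4·(cos(42.7°) + j·sin(42.7°)) = 72.32 + j66.73 V
  V3 = 132·(cos(-147.3°) + j·sin(-147.3°)) = -111.1 - j71.31 V
Step 2 — Sum components: V_total = -56.32 - j6.86 V.
Step 3 — Convert to polar: |V_total| = 56.73 V, ∠V_total = -173.1°.

V_total = 56.73∠-173.1° V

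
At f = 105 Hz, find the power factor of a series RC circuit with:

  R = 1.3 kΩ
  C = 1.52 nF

Step 1 — Angular frequency: ω = 2π·f = 2π·105 = 659.7 rad/s.
Step 2 — Component impedances:
  R: Z = R = 1300 Ω
  C: Z = 1/(jωC) = -j/(ω·C) = 0 - j9.972e+05 Ω
Step 3 — Series combination: Z_total = R + C = 1300 - j9.972e+05 Ω = 9.972e+05∠-89.9° Ω.
Step 4 — Power factor: PF = cos(φ) = Re(Z)/|Z| = 1300/9.972e+05 = 0.001304.
Step 5 — Type: Im(Z) = -9.972e+05 ⇒ leading (phase φ = -89.9°).

PF = 0.001304 (leading, φ = -89.9°)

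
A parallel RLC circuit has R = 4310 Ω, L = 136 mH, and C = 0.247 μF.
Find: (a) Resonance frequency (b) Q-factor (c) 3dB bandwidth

Step 1 — Resonance: ω₀ = 1/√(LC) = 1/√(0.136·2.47e-07) = 5456 rad/s.
Step 2 — f₀ = ω₀/(2π) = 868.4 Hz.
Step 3 — Parallel Q: Q = R/(ω₀L) = 4310/(5456·0.136) = 5.808.
Step 4 — Bandwidth: Δω = ω₀/Q = 939.3 rad/s; BW = Δω/(2π) = 149.5 Hz.

(a) f₀ = 868.4 Hz  (b) Q = 5.808  (c) BW = 149.5 Hz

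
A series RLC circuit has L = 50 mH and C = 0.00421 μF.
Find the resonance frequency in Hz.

Step 1 — Resonance condition Im(Z)=0 gives ω₀ = 1/√(LC).
Step 2 — ω₀ = 1/√(0.05·4.21e-09) = 6.892e+04 rad/s.
Step 3 — f₀ = ω₀/(2π) = 1.097e+04 Hz.

f₀ = 1.097e+04 Hz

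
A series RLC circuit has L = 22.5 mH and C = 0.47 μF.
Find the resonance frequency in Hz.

Step 1 — Resonance condition Im(Z)=0 gives ω₀ = 1/√(LC).
Step 2 — ω₀ = 1/√(0.0225·4.7e-07) = 9724 rad/s.
Step 3 — f₀ = ω₀/(2π) = 1548 Hz.

f₀ = 1548 Hz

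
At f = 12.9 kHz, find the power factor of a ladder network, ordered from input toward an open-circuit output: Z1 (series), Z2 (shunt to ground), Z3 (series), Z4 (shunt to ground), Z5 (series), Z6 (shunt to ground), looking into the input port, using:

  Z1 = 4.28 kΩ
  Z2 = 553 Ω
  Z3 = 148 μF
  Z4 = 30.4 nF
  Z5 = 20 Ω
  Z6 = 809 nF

Step 1 — Angular frequency: ω = 2π·f = 2π·1.29e+04 = 8.105e+04 rad/s.
Step 2 — Component impedances:
  Z1: Z = R = 4280 Ω
  Z2: Z = R = 553 Ω
  Z3: Z = 1/(jωC) = -j/(ω·C) = 0 - j0.08336 Ω
  Z4: Z = 1/(jωC) = -j/(ω·C) = 0 - j405.8 Ω
  Z5: Z = R = 20 Ω
  Z6: Z = 1/(jωC) = -j/(ω·C) = 0 - j15.25 Ω
Step 3 — Ladder network (open output): work backward from the far end, alternating series and parallel combinations. Z_in = 4298 - j14.65 Ω = 4298∠-0.2° Ω.
Step 4 — Power factor: PF = cos(φ) = Re(Z)/|Z| = 4298/4298 = 1.
Step 5 — Type: Im(Z) = -14.65 ⇒ leading (phase φ = -0.2°).

PF = 1 (leading, φ = -0.2°)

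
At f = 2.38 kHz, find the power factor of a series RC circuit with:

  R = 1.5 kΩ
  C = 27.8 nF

Step 1 — Angular frequency: ω = 2π·f = 2π·2380 = 1.495e+04 rad/s.
Step 2 — Component impedances:
  R: Z = R = 1500 Ω
  C: Z = 1/(jωC) = -j/(ω·C) = 0 - j2405 Ω
Step 3 — Series combination: Z_total = R + C = 1500 - j2405 Ω = 2835∠-58.1° Ω.
Step 4 — Power factor: PF = cos(φ) = Re(Z)/|Z| = 1500/2835 = 0.5291.
Step 5 — Type: Im(Z) = -2405 ⇒ leading (phase φ = -58.1°).

PF = 0.5291 (leading, φ = -58.1°)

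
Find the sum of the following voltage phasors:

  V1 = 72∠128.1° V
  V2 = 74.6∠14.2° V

Step 1 — Convert each phasor to rectangular form:
  V1 = 72·(cos(128.1°) + j·sin(128.1°)) = -44.43 + j56.66 V
  V2 = 74.6·(cos(14.2°) + j·sin(14.2°)) = 72.32 + j18.3 V
Step 2 — Sum components: V_total = 27.89 + j74.96 V.
Step 3 — Convert to polar: |V_total| = 79.98 V, ∠V_total = 69.6°.

V_total = 79.98∠69.6° V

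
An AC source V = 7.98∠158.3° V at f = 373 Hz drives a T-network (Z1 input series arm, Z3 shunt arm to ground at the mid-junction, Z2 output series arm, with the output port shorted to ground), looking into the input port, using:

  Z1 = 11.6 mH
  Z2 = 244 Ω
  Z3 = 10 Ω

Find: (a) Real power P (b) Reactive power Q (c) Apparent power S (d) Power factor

Step 1 — Angular frequency: ω = 2π·f = 2π·373 = 2344 rad/s.
Step 2 — Component impedances:
  Z1: Z = jωL = j·2344·0.0116 = 0 + j27.19 Ω
  Z2: Z = R = 244 Ω
  Z3: Z = R = 10 Ω
Step 3 — With the output port shorted to ground, the output series arm Z2 runs from the junction to ground; the shunt arm Z3 also runs from the junction to ground. They appear in parallel: Z3 || Z2 = 9.606 Ω.
Step 4 — Series with input arm Z1: Z_in = Z1 + (Z3 || Z2) = 9.606 + j27.19 Ω = 28.83∠70.5° Ω.
Step 5 — Source phasor: V = 7.98∠158.3° V = -7.414 + j2.951 V.
Step 6 — Current: I = V / Z = 0.01081 + j0.2766 A = 0.2768∠87.8° A.
Step 7 — Complex power: S = V·I* = 0.7358 + j2.082 VA.
Step 8 — Real power: P = Re(S) = 0.7358 W.
Step 9 — Reactive power: Q = Im(S) = 2.082 VAR.
Step 10 — Apparent power: |S| = 2.209 VA.
Step 11 — Power factor: PF = P/|S| = 0.3332 (lagging).

(a) P = 0.7358 W  (b) Q = 2.082 VAR  (c) S = 2.209 VA  (d) PF = 0.3332 (lagging)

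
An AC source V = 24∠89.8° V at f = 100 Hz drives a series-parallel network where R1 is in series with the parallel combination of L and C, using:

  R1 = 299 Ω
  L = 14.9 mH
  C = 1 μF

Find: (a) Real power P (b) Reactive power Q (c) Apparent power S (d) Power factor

Step 1 — Angular frequency: ω = 2π·f = 2π·100 = 628.3 rad/s.
Step 2 — Component impedances:
  R1: Z = R = 299 Ω
  L: Z = jωL = j·628.3·0.0149 = 0 + j9.362 Ω
  C: Z = 1/(jωC) = -j/(ω·C) = 0 - j1592 Ω
Step 3 — Parallel branch: L || C = 1/(1/L + 1/C) = 0 + j9.417 Ω.
Step 4 — Series with R1: Z_total = R1 + (L || C) = 299 + j9.417 Ω = 299.1∠1.8° Ω.
Step 5 — Source phasor: V = 24∠89.8° V = 0.08378 + j24 V.
Step 6 — Current: I = V / Z = 0.002806 + j0.08018 A = 0.08023∠88.0° A.
Step 7 — Complex power: S = V·I* = 1.925 + j0.06061 VA.
Step 8 — Real power: P = Re(S) = 1.925 W.
Step 9 — Reactive power: Q = Im(S) = 0.06061 VAR.
Step 10 — Apparent power: |S| = 1.925 VA.
Step 11 — Power factor: PF = P/|S| = 0.9995 (lagging).

(a) P = 1.925 W  (b) Q = 0.06061 VAR  (c) S = 1.925 VA  (d) PF = 0.9995 (lagging)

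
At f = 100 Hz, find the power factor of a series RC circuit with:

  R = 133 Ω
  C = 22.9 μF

Step 1 — Angular frequency: ω = 2π·f = 2π·100 = 628.3 rad/s.
Step 2 — Component impedances:
  R: Z = R = 133 Ω
  C: Z = 1/(jωC) = -j/(ω·C) = 0 - j69.5 Ω
Step 3 — Series combination: Z_total = R + C = 133 - j69.5 Ω = 150.1∠-27.6° Ω.
Step 4 — Power factor: PF = cos(φ) = Re(Z)/|Z| = 133/150.06 = 0.8863.
Step 5 — Type: Im(Z) = -69.5 ⇒ leading (phase φ = -27.6°).

PF = 0.8863 (leading, φ = -27.6°)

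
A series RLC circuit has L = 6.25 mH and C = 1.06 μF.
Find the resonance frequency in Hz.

Step 1 — Resonance condition Im(Z)=0 gives ω₀ = 1/√(LC).
Step 2 — ω₀ = 1/√(0.00625·1.06e-06) = 1.229e+04 rad/s.
Step 3 — f₀ = ω₀/(2π) = 1955 Hz.

f₀ = 1955 Hz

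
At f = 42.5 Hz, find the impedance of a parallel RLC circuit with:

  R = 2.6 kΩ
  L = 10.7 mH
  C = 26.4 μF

Step 1 — Angular frequency: ω = 2π·f = 2π·42.5 = 267 rad/s.
Step 2 — Component impedances:
  R: Z = R = 2600 Ω
  L: Z = jωL = j·267·0.0107 = 0 + j2.857 Ω
  C: Z = 1/(jωC) = -j/(ω·C) = 0 - j141.8 Ω
Step 3 — Parallel combination: 1/Z_total = 1/R + 1/L + 1/C; Z_total = 0.00327 + j2.916 Ω = 2.916∠89.9° Ω.

Z = 0.00327 + j2.916 Ω = 2.916∠89.9° Ω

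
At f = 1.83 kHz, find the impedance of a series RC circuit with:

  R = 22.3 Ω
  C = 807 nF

Step 1 — Angular frequency: ω = 2π·f = 2π·1830 = 1.15e+04 rad/s.
Step 2 — Component impedances:
  R: Z = R = 22.3 Ω
  C: Z = 1/(jωC) = -j/(ω·C) = 0 - j107.8 Ω
Step 3 — Series combination: Z_total = R + C = 22.3 - j107.8 Ω = 110.1∠-78.3° Ω.

Z = 22.3 - j107.8 Ω = 110.1∠-78.3° Ω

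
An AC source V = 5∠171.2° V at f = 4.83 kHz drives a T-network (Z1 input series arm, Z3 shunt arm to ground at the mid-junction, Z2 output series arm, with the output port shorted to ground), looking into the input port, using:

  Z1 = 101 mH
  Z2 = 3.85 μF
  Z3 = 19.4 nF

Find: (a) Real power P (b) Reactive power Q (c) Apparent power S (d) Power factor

Step 1 — Angular frequency: ω = 2π·f = 2π·4830 = 3.035e+04 rad/s.
Step 2 — Component impedances:
  Z1: Z = jωL = j·3.035e+04·0.101 = 0 + j3065 Ω
  Z2: Z = 1/(jωC) = -j/(ω·C) = 0 - j8.559 Ω
  Z3: Z = 1/(jωC) = -j/(ω·C) = 0 - j1699 Ω
Step 3 — With the output port shorted to ground, the output series arm Z2 runs from the junction to ground; the shunt arm Z3 also runs from the junction to ground. They appear in parallel: Z3 || Z2 = 0 - j8.516 Ω.
Step 4 — Series with input arm Z1: Z_in = Z1 + (Z3 || Z2) = 0 + j3057 Ω = 3057∠90.0° Ω.
Step 5 — Source phasor: V = 5∠171.2° V = -4.941 + j0.7649 V.
Step 6 — Current: I = V / Z = 0.0002503 + j0.001617 A = 0.001636∠81.2° A.
Step 7 — Complex power: S = V·I* = 0 + j0.008179 VA.
Step 8 — Real power: P = Re(S) = 0 W.
Step 9 — Reactive power: Q = Im(S) = 0.008179 VAR.
Step 10 — Apparent power: |S| = 0.008179 VA.
Step 11 — Power factor: PF = P/|S| = 0 (lagging).

(a) P = 0 W  (b) Q = 0.008179 VAR  (c) S = 0.008179 VA  (d) PF = 0 (lagging)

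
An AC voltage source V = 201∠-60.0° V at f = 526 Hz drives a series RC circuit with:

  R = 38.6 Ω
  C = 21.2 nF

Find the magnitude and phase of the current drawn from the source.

Step 1 — Angular frequency: ω = 2π·f = 2π·526 = 3305 rad/s.
Step 2 — Component impedances:
  R: Z = R = 38.6 Ω
  C: Z = 1/(jωC) = -j/(ω·C) = 0 - j1.427e+04 Ω
Step 3 — Series combination: Z_total = R + C = 38.6 - j1.427e+04 Ω = 1.427e+04∠-89.8° Ω.
Step 4 — Source phasor: V = 201∠-60.0° V = 100.5 - j174.1 V.
Step 5 — Ohm's law: I = V / Z_total = (100.5 - j174.1) / (38.6 - j1.427e+04) = 0.01222 + j0.007009 A.
Step 6 — Convert to polar: |I| = 0.01408 A, ∠I = 29.8°.

I = 0.01408∠29.8° A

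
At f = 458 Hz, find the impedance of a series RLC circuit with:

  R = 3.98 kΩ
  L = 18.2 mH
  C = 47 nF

Step 1 — Angular frequency: ω = 2π·f = 2π·458 = 2878 rad/s.
Step 2 — Component impedances:
  R: Z = R = 3980 Ω
  L: Z = jωL = j·2878·0.0182 = 0 + j52.37 Ω
  C: Z = 1/(jωC) = -j/(ω·C) = 0 - j7394 Ω
Step 3 — Series combination: Z_total = R + L + C = 3980 - j7341 Ω = 8351∠-61.5° Ω.

Z = 3980 - j7341 Ω = 8351∠-61.5° Ω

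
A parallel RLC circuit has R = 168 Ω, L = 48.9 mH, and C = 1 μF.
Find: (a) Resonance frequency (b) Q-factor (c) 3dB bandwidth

Step 1 — Resonance: ω₀ = 1/√(LC) = 1/√(0.0489·1e-06) = 4522 rad/s.
Step 2 — f₀ = ω₀/(2π) = 719.7 Hz.
Step 3 — Parallel Q: Q = R/(ω₀L) = 168/(4522·0.0489) = 0.7597.
Step 4 — Bandwidth: Δω = ω₀/Q = 5952 rad/s; BW = Δω/(2π) = 947.4 Hz.

(a) f₀ = 719.7 Hz  (b) Q = 0.7597  (c) BW = 947.4 Hz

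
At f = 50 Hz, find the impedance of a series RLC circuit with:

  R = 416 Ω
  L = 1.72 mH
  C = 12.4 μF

Step 1 — Angular frequency: ω = 2π·f = 2π·50 = 314.2 rad/s.
Step 2 — Component impedances:
  R: Z = R = 416 Ω
  L: Z = jωL = j·314.2·0.00172 = 0 + j0.5404 Ω
  C: Z = 1/(jωC) = -j/(ω·C) = 0 - j256.7 Ω
Step 3 — Series combination: Z_total = R + L + C = 416 - j256.2 Ω = 488.5∠-31.6° Ω.

Z = 416 - j256.2 Ω = 488.5∠-31.6° Ω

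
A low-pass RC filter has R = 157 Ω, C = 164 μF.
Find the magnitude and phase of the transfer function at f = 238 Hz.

Step 1 — Angular frequency: ω = 2π·238 = 1495 rad/s.
Step 2 — Transfer function: H(jω) = 1/(1 + jωRC).
Step 3 — Denominator: 1 + jωRC = 1 + j·1495·157·0.000164 = 1 + j38.5.
Step 4 — H = 0.0006741 - j0.02595.
Step 5 — Magnitude: |H| = 0.02596 (-31.7 dB); phase: φ = -88.5°.

|H| = 0.02596 (-31.7 dB), φ = -88.5°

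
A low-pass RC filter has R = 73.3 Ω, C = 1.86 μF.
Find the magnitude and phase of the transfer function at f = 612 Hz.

Step 1 — Angular frequency: ω = 2π·612 = 3845 rad/s.
Step 2 — Transfer function: H(jω) = 1/(1 + jωRC).
Step 3 — Denominator: 1 + jωRC = 1 + j·3845·73.3·1.86e-06 = 1 + j0.5243.
Step 4 — H = 0.7844 - j0.4112.
Step 5 — Magnitude: |H| = 0.8857 (-1.1 dB); phase: φ = -27.7°.

|H| = 0.8857 (-1.1 dB), φ = -27.7°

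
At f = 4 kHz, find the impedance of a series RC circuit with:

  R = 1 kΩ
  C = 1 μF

Step 1 — Angular frequency: ω = 2π·f = 2π·4000 = 2.513e+04 rad/s.
Step 2 — Component impedances:
  R: Z = R = 1000 Ω
  C: Z = 1/(jωC) = -j/(ω·C) = 0 - j39.79 Ω
Step 3 — Series combination: Z_total = R + C = 1000 - j39.79 Ω = 1001∠-2.3° Ω.

Z = 1000 - j39.79 Ω = 1001∠-2.3° Ω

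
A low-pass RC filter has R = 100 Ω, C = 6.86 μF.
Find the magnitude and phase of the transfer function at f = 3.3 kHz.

Step 1 — Angular frequency: ω = 2π·3300 = 2.073e+04 rad/s.
Step 2 — Transfer function: H(jω) = 1/(1 + jωRC).
Step 3 — Denominator: 1 + jωRC = 1 + j·2.073e+04·100·6.86e-06 = 1 + j14.22.
Step 4 — H = 0.004918 - j0.06996.
Step 5 — Magnitude: |H| = 0.07013 (-23.1 dB); phase: φ = -86.0°.

|H| = 0.07013 (-23.1 dB), φ = -86.0°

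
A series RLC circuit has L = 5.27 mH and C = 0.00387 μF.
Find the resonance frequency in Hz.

Step 1 — Resonance condition Im(Z)=0 gives ω₀ = 1/√(LC).
Step 2 — ω₀ = 1/√(0.00527·3.87e-09) = 2.214e+05 rad/s.
Step 3 — f₀ = ω₀/(2π) = 3.524e+04 Hz.

f₀ = 3.524e+04 Hz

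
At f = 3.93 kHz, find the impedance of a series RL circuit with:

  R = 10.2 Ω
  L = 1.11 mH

Step 1 — Angular frequency: ω = 2π·f = 2π·3930 = 2.469e+04 rad/s.
Step 2 — Component impedances:
  R: Z = R = 10.2 Ω
  L: Z = jωL = j·2.469e+04·0.00111 = 0 + j27.41 Ω
Step 3 — Series combination: Z_total = R + L = 10.2 + j27.41 Ω = 29.25∠69.6° Ω.

Z = 10.2 + j27.41 Ω = 29.25∠69.6° Ω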